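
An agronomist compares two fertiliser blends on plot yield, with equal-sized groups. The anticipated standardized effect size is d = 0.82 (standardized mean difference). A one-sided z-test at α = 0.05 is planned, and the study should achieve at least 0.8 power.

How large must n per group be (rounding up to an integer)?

For power 0.8 need Φ(δ − z_{0.05}) = 0.8, so δ = z_{0.05} + z_{0.20} = 1.645 + 0.842 = 2.486.
δ = d·√(n/2) ⇒ n = 2(δ/d)² = 2 × (2.486 / 0.82)² = 18.39.
Round up to the next whole unit.

n = 19 per group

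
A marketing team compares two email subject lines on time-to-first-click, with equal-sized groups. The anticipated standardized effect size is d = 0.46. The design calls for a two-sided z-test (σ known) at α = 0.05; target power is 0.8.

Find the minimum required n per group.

n = 75 per group

Set Φ(δ − 1.960) = 0.8; then δ − 1.960 = Φ⁻¹(0.8) = 0.842, giving δ = 2.802.
(Ignoring the negligible lower-tail rejection probability gives the usual closed-form inversion.)
δ = d·√(n/2) ⇒ n = 2(δ/d)² = 2 × (2.802 / 0.46)² = 74.19.
Rounding up, n = 75 per group.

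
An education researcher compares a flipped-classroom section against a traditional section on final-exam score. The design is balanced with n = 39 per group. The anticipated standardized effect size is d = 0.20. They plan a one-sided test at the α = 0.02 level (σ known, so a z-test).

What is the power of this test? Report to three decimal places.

Noncentrality parameter: δ = d·√(n/2) = 0.20 × √(39/2) = 0.8832
Critical value for a one-sided test at α = 0.02: z_α = 2.054.
Power = P(Z > 2.054 − δ) = Φ(-1.171) = 0.1209.

Power ≈ 0.121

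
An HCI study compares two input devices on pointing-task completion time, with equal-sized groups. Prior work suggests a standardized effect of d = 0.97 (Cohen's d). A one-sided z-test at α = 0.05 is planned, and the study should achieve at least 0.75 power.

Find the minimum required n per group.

For power 0.75 need Φ(δ − z_{0.05}) = 0.75, so δ = z_{0.05} + z_{0.25} = 1.645 + 0.674 = 2.319.
δ = d·√(n/2) ⇒ n = 2(δ/d)² = 2 × (2.319 / 0.97)² = 11.43.
Rounding up, n = 12 per group.

n = 12 per group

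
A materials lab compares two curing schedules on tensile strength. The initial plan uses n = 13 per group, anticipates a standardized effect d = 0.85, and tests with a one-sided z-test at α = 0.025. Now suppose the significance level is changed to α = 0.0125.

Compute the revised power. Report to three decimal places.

Power ≈ 0.470

δ = d·√(n/2) = 0.85 × √(13/2) = 2.1671 (unchanged). New critical value: z_{0.0125} = 2.241.
Revised power = P(Z > 2.241 − δ) = Φ(-0.074) = 0.4704.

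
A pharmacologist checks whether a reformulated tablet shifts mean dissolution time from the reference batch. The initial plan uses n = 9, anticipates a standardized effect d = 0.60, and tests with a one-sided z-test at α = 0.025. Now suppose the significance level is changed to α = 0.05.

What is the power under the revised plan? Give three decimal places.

δ = d·√n = 0.60 × √9 = 1.8000 (unchanged). New critical value: z_{0.05} = 1.645.
Revised power = Φ(δ − 1.645) = Φ(0.155) = 0.5616.

Power ≈ 0.562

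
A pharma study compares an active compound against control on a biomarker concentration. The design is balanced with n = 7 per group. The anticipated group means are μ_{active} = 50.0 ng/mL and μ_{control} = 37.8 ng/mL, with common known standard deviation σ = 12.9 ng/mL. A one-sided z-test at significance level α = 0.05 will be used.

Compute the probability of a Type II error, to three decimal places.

β ≈ 0.450

Standardized effect: d = |μ_{active} − μ_{control}| / σ = |50.0 − 37.8| / 12.9 = 0.9457
Noncentrality parameter: δ = d·√(n/2) = 0.9457 × √(7/2) = 1.7693
One-sided α = 0.05 → critical value z_{0.05} = 1.645.
Power = Φ(δ − 1.645) = Φ(0.124) = 0.5495.
Type II error: β = 1 − power = 1 − 0.5495 = 0.4505.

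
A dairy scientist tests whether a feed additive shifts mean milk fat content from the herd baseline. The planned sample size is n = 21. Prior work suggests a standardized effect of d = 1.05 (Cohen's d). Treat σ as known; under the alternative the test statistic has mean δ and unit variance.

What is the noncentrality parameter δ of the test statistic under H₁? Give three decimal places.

δ = d·√n = 1.05 × √21 = 4.8117

δ ≈ 4.812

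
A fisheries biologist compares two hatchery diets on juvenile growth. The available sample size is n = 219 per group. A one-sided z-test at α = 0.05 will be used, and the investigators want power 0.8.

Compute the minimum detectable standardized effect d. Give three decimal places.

d ≈ 0.238

Need Φ(δ − 1.645) = 0.8, so δ = 1.645 + 0.842 = 2.486.
δ = d·√(n/2) ⇒ d = δ/√(n/2) = 2.486/√(219/2) = 0.2376.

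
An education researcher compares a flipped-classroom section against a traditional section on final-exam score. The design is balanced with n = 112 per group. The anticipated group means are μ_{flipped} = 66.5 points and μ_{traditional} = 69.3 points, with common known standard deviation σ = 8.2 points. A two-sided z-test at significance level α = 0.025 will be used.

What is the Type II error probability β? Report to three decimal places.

β ≈ 0.377

Standardized effect: d = |μ_{flipped} − μ_{traditional}| / σ = |66.5 − 69.3| / 8.2 = 0.3415
Noncentrality parameter: δ = d·√(n/2) = 0.3415 × √(112/2) = 2.5553
Two-sided α = 0.025 → critical value z_{0.0125} = 2.241.
Power = Φ(δ − 2.241) + Φ(−δ − 2.241) = Φ(0.314) + Φ(-4.797) = 0.6232 + 0.0000 = 0.6232.
Type II error: β = 1 − power = 1 − 0.6232 = 0.3768.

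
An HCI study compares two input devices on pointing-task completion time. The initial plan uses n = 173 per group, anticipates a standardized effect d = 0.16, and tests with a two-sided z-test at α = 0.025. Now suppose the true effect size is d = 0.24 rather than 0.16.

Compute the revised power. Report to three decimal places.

With d = 0.24: δ = d·√(n/2) = 0.24 × √(173/2) = 2.2321. Critical value z_{0.0125} = 2.241.
Revised power = Φ(δ − 2.241) + Φ(−δ − 2.241) = Φ(-0.009) + Φ(-4.474) = 0.4963 + 0.0000 = 0.4963.

Power ≈ 0.496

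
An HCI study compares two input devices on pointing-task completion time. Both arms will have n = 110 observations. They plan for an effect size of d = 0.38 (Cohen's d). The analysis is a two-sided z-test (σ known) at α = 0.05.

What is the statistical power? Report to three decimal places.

Noncentrality parameter: δ = d·√(n/2) = 0.38 × √(110/2) = 2.8182
Critical value for a two-sided test at α = 0.05: z_{α/2} = 1.960.
Power = Φ(δ − 1.960) + Φ(−δ − 1.960) = Φ(0.858) + Φ(-4.778) = 0.8046 + 0.0000 = 0.8046.

Power ≈ 0.805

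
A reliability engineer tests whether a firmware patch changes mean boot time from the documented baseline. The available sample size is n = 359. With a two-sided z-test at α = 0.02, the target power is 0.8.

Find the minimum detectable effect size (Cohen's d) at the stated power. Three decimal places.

d ≈ 0.167

Required noncentrality: δ = z_{0.01} + z_{0.20} = 2.326 + 0.842 = 3.168.
(Lower-tail contribution to power is negligible for δ > 0.)
δ = d·√n ⇒ d = δ/√n = 3.168/√359 = 0.1672.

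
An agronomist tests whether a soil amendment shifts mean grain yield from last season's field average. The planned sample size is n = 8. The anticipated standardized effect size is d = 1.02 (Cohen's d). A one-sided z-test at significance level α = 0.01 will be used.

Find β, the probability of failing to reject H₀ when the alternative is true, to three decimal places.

Noncentrality parameter: λ = d·√n = 1.02 × √8 = 2.8850
Critical value for a one-sided test at α = 0.01: z_α = 2.326.
Power = P(Z > 2.326 − λ) = Φ(0.559) = 0.7118.
Type II error: β = 1 − power = 1 − 0.7118 = 0.2882.

β ≈ 0.288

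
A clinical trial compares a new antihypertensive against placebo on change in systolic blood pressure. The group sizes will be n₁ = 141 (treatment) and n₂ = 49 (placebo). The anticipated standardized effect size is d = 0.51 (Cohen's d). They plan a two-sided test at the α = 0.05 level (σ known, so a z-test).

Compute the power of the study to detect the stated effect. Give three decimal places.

Power ≈ 0.868

Noncentrality parameter: λ = d / √(1/n₁ + 1/n₂) = 0.51 / √(1/141 + 1/49) = 3.0754
Two-sided α = 0.05 → critical value z_{0.025} = 1.960.
Power = Φ(λ − 1.960) + Φ(−λ − 1.960) = Φ(1.115) + Φ(-5.035) = 0.8677 + 0.0000 = 0.8677.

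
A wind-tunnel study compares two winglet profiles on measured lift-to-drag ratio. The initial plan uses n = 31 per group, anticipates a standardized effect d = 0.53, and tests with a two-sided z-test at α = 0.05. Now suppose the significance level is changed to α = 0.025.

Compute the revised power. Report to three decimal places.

Power ≈ 0.439

δ = d·√(n/2) = 0.53 × √(31/2) = 2.0866 (unchanged). New critical value: z_{0.0125} = 2.241.
Revised power = Φ(δ − 2.241) + Φ(−δ − 2.241) = Φ(-0.155) + Φ(-4.328) = 0.4385 + 0.0000 = 0.4385.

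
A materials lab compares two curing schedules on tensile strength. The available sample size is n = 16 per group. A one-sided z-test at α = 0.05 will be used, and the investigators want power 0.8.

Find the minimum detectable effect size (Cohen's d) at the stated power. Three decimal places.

Required noncentrality: δ = z_{0.05} + z_{0.20} = 1.645 + 0.842 = 2.486.
δ = d·√(n/2) ⇒ d = δ/√(n/2) = 2.486/√(16/2) = 0.8791.

d ≈ 0.879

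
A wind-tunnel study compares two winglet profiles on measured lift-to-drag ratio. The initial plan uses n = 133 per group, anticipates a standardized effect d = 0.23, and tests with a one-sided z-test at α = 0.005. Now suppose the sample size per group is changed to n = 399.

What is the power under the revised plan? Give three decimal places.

Power ≈ 0.749

With n = 399 per group: δ = d·√(n/2) = 0.23 × √(399/2) = 3.2486. Critical value z_{0.005} = 2.576.
Revised power = P(Z > 2.576 − δ) = Φ(0.673) = 0.7495.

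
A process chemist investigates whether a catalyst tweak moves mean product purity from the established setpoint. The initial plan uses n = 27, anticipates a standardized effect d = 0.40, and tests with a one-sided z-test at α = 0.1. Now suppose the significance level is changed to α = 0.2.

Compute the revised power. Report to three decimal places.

δ = d·√n = 0.40 × √27 = 2.0785 (unchanged). New critical value: z_{0.2} = 0.842.
Revised power = Φ(δ − 0.842) = Φ(1.237) = 0.8919.

Power ≈ 0.892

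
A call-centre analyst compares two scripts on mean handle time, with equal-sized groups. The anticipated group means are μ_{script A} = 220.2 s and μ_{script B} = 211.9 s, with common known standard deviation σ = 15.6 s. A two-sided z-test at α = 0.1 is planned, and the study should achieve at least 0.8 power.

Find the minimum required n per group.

Standardized effect: d = |μ_{script A} − μ_{script B}| / σ = |220.2 − 211.9| / 15.6 = 0.5321
For power 0.8 need Φ(δ − z_{0.05}) = 0.8, so δ = z_{0.05} + z_{0.20} = 1.645 + 0.842 = 2.486.
(The Φ(−δ − z_{α/2}) term is vanishingly small for δ > 0 and is dropped in the standard sample-size formula.)
δ = d·√(n/2) ⇒ n = 2(δ/d)² = 2 × (2.486 / 0.5321)² = 43.68.
Round up to the next whole unit.

n = 44 per group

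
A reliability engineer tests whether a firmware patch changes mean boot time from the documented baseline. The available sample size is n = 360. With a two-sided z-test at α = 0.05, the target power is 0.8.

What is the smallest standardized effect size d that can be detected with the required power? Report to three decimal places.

d ≈ 0.148

Need Φ(δ − 1.960) = 0.8, so δ = 1.960 + 0.842 = 2.802.
(The second rejection-region term Φ(−δ − z_{α/2}) is negligible and dropped.)
δ = d·√n ⇒ d = δ/√n = 2.802/√360 = 0.1477.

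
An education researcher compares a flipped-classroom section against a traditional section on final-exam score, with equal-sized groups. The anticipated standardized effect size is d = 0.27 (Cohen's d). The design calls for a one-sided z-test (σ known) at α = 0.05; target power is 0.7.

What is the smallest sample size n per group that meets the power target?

n = 130 per group

For power 0.7 need Φ(δ − z_{0.05}) = 0.7, so δ = z_{0.05} + z_{0.30} = 1.645 + 0.524 = 2.169.
δ = d·√(n/2) ⇒ n = 2(δ/d)² = 2 × (2.169 / 0.27)² = 129.10.
Round up to the next whole unit.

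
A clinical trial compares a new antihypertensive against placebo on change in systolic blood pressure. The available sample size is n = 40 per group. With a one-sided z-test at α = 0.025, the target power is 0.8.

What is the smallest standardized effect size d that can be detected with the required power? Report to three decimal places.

Required noncentrality: δ = z_{0.025} + z_{0.20} = 1.960 + 0.842 = 2.802.
δ = d·√(n/2) ⇒ d = δ/√(n/2) = 2.802/√(40/2) = 0.6265.

d ≈ 0.626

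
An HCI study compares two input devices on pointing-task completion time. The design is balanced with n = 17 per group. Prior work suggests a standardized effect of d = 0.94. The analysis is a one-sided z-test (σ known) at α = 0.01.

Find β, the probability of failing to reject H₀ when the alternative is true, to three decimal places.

β ≈ 0.339

Noncentrality parameter: δ = d·√(n/2) = 0.94 × √(17/2) = 2.7405
One-sided α = 0.01 → critical value z_{0.01} = 2.326.
Power = Φ(δ − 2.326) = Φ(0.414) = 0.6606.
Type II error: β = 1 − power = 1 − 0.6606 = 0.3394.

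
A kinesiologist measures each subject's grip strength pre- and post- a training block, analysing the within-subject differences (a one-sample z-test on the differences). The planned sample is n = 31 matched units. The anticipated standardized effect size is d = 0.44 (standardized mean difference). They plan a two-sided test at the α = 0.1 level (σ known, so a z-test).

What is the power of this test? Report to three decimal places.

Power ≈ 0.790

Noncentrality parameter: δ = d·√n = 0.44 × √31 = 2.4498
Two-sided α = 0.1 → critical value z_{0.05} = 1.645.
Power = Φ(δ − 1.645) + Φ(−δ − 1.645) = Φ(0.805) + Φ(-4.095) = 0.7896 + 0.0000 = 0.7896.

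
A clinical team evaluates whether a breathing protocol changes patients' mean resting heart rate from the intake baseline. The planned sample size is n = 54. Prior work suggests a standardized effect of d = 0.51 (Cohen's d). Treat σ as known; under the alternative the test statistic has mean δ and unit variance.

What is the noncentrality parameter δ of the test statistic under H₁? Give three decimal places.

δ ≈ 3.748

δ = d·√n = 0.51 × √54 = 3.7477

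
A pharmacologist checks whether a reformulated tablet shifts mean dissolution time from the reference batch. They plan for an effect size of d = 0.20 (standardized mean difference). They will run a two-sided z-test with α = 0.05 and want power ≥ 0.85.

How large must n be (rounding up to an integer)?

n = 225

Set Φ(δ − 1.960) = 0.85; then δ − 1.960 = Φ⁻¹(0.85) = 1.036, giving δ = 2.996.
(For δ > 0 the lower-tail rejection region contributes negligibly to power, so the one-term inversion is standard.)
δ = d·√n ⇒ n = (δ/d)² = (2.996 / 0.20)² = 224.46.
Round up to the next whole unit.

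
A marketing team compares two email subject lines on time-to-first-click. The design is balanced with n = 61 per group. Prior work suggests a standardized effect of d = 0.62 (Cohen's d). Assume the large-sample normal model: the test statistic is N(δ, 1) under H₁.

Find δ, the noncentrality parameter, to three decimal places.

δ ≈ 3.424

The noncentrality parameter scales effect size by the design's sample-size factor: δ = d·√(n/2) = 0.62 × √(61/2) = 3.4241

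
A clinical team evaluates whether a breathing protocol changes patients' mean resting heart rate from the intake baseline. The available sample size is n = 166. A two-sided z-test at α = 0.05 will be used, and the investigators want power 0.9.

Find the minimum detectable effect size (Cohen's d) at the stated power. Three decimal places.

Required noncentrality: δ = z_{0.025} + z_{0.10} = 1.960 + 1.282 = 3.242.
(Lower-tail contribution to power is negligible for δ > 0.)
δ = d·√n ⇒ d = δ/√n = 3.242/√166 = 0.2516.

d ≈ 0.252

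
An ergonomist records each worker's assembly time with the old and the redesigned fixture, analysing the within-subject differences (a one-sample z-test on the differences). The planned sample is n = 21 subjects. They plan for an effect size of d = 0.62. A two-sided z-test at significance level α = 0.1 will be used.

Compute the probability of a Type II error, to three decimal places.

Noncentrality parameter: δ = d·√n = 0.62 × √21 = 2.8412
Two-sided α = 0.1 → critical value z_{0.05} = 1.645.
Power = Φ(δ − 1.645) + Φ(−δ − 1.645) = Φ(1.196) + Φ(-4.486) = 0.8842 + 0.0000 = 0.8842.
Type II error: β = 1 − power = 1 − 0.8842 = 0.1158.

β ≈ 0.116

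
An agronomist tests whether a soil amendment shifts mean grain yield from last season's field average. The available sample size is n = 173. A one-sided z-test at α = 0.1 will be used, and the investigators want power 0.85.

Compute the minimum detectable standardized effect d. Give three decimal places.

d ≈ 0.176

Required noncentrality: δ = z_{0.1} + z_{0.15} = 1.282 + 1.036 = 2.318.
δ = d·√n ⇒ d = δ/√n = 2.318/√173 = 0.1762.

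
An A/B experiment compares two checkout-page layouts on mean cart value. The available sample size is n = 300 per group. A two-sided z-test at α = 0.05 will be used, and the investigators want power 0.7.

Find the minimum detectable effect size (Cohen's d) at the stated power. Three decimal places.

Need Φ(δ − 1.960) = 0.7, so δ = 1.960 + 0.524 = 2.484.
(The second rejection-region term Φ(−δ − z_{α/2}) is negligible and dropped.)
δ = d·√(n/2) ⇒ d = δ/√(n/2) = 2.484/√(300/2) = 0.2028.

d ≈ 0.203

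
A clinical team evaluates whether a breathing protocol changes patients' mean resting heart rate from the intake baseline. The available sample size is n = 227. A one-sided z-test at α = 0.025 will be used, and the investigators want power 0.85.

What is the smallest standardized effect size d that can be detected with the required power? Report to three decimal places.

Need Φ(δ − 1.960) = 0.85, so δ = 1.960 + 1.036 = 2.996.
δ = d·√n ⇒ d = δ/√n = 2.996/√227 = 0.1989.

d ≈ 0.199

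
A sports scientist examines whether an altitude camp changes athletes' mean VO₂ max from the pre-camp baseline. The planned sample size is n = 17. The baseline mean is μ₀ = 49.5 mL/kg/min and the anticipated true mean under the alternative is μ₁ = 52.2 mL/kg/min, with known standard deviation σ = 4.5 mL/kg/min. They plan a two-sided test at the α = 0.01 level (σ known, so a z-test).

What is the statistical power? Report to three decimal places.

Power ≈ 0.459

Standardized effect: d = |μ₁ − μ₀| / σ = |52.2 − 49.5| / 4.5 = 0.6000
Noncentrality parameter: δ = d·√n = 0.6000 × √17 = 2.4739
Two-sided α = 0.01 → critical value z_{0.005} = 2.576.
Power = Φ(δ − 2.576) + Φ(−δ − 2.576) = Φ(-0.102) + Φ(-5.050) = 0.4594 + 0.0000 = 0.4594.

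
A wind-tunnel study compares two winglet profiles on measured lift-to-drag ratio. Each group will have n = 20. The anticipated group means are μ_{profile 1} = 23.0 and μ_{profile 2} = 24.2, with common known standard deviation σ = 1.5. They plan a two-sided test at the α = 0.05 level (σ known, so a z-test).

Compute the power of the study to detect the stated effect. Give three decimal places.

Power ≈ 0.716

Standardized effect: d = |μ_{profile 1} − μ_{profile 2}| / σ = |23.0 − 24.2| / 1.5 = 0.8000
Noncentrality parameter: δ = d·√(n/2) = 0.8000 × √(20/2) = 2.5298
Critical value for a two-sided test at α = 0.05: z_{α/2} = 1.960.
Power = Φ(δ − 1.960) + Φ(−δ − 1.960) = Φ(0.570) + Φ(-4.490) = 0.7156 + 0.0000 = 0.7156.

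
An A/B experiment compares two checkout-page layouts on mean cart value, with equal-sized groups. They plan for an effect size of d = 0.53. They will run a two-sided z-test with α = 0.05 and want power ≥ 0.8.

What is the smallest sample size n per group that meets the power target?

n = 56 per group

For power 0.8 need Φ(δ − z_{0.025}) = 0.8, so δ = z_{0.025} + z_{0.20} = 1.960 + 0.842 = 2.802.
(For δ > 0 the lower-tail rejection region contributes negligibly to power, so the one-term inversion is standard.)
δ = d·√(n/2) ⇒ n = 2(δ/d)² = 2 × (2.802 / 0.53)² = 55.88.
Round up to the next whole unit.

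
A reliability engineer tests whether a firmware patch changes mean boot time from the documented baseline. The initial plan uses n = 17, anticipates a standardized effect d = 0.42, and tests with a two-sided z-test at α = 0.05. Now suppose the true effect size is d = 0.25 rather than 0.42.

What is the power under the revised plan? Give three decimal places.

With d = 0.25: δ = d·√n = 0.25 × √17 = 1.0308. Critical value z_{0.025} = 1.960.
Revised power = Φ(δ − 1.960) + Φ(−δ − 1.960) = Φ(-0.929) + Φ(-2.991) = 0.1764 + 0.0014 = 0.1778.

Power ≈ 0.178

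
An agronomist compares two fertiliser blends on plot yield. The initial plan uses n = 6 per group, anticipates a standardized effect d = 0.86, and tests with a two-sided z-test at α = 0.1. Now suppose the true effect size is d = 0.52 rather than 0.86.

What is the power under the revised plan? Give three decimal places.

Power ≈ 0.234

With d = 0.52: δ = d·√(n/2) = 0.52 × √(6/2) = 0.9007. Critical value z_{0.05} = 1.645.
Revised power = Φ(δ − 1.645) + Φ(−δ − 1.645) = Φ(-0.744) + Φ(-2.546) = 0.2284 + 0.0055 = 0.2338.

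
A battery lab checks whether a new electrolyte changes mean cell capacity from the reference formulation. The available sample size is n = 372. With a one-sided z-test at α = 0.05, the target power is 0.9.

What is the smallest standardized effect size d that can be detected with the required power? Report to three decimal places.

d ≈ 0.152

Need Φ(δ − 1.645) = 0.9, so δ = 1.645 + 1.282 = 2.926.
δ = d·√n ⇒ d = δ/√n = 2.926/√372 = 0.1517.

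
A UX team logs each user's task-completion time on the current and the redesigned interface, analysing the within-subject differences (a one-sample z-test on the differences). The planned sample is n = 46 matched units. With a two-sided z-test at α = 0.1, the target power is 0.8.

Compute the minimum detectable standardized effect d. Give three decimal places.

Need Φ(δ − 1.645) = 0.8, so δ = 1.645 + 0.842 = 2.486.
(Lower-tail contribution to power is negligible for δ > 0.)
δ = d·√n ⇒ d = δ/√n = 2.486/√46 = 0.3666.

d ≈ 0.367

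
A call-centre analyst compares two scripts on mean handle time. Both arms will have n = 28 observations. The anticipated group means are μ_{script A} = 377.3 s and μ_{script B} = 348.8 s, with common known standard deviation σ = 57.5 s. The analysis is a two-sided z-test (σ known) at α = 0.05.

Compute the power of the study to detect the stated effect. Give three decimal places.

Standardized effect: d = |μ_{script A} − μ_{script B}| / σ = |377.3 − 348.8| / 57.5 = 0.4957
Noncentrality parameter: δ = d·√(n/2) = 0.4957 × √(28/2) = 1.8546
Critical value for a two-sided test at α = 0.05: z_{α/2} = 1.960.
Power = Φ(δ − 1.960) + Φ(−δ − 1.960) = Φ(-0.105) + Φ(-3.815) = 0.4580 + 0.0001 = 0.4581.

Power ≈ 0.458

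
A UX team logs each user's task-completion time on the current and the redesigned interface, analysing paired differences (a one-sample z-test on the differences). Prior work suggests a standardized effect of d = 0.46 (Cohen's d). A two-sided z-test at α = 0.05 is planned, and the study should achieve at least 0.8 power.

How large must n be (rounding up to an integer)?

Set Φ(δ − 1.960) = 0.8; then δ − 1.960 = Φ⁻¹(0.8) = 0.842, giving δ = 2.802.
(The Φ(−δ − z_{α/2}) term is vanishingly small for δ > 0 and is dropped in the standard sample-size formula.)
δ = d·√n ⇒ n = (δ/d)² = (2.802 / 0.46)² = 37.09.
Round up to the next whole unit.

n = 38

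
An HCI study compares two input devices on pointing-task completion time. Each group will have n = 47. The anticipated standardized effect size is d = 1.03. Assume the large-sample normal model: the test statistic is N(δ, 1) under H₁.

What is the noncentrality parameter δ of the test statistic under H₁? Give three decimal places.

δ ≈ 4.993

δ = d·√(n/2) = 1.03 × √(47/2) = 4.9931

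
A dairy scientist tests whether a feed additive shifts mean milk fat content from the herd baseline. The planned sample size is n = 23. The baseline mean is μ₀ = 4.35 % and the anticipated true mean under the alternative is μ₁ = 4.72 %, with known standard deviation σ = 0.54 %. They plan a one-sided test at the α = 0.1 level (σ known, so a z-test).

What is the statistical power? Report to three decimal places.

Standardized effect: d = |μ₁ − μ₀| / σ = |4.72 − 4.35| / 0.54 = 0.6852
Noncentrality parameter: δ = d·√n = 0.6852 × √23 = 3.2860
Critical value for a one-sided test at α = 0.1: z_α = 1.282.
Power = Φ(δ − 1.282) = Φ(2.004) = 0.9775.

Power ≈ 0.977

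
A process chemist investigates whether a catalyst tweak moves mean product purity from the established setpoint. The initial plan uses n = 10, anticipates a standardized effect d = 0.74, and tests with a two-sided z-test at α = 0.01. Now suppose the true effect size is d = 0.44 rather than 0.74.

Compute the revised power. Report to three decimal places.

Power ≈ 0.118

With d = 0.44: δ = d·√n = 0.44 × √10 = 1.3914. Critical value z_{0.005} = 2.576.
Revised power = Φ(δ − 2.576) + Φ(−δ − 2.576) = Φ(-1.184) + Φ(-3.967) = 0.1181 + 0.0000 = 0.1182.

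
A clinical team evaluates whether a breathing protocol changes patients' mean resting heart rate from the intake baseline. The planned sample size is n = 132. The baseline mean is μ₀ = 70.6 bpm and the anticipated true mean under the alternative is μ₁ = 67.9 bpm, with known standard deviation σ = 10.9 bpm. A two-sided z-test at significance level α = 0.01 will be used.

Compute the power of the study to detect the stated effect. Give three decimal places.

Power ≈ 0.606

Standardized effect: d = |μ₁ − μ₀| / σ = |67.9 − 70.6| / 10.9 = 0.2477
Noncentrality parameter: δ = d·√n = 0.2477 × √132 = 2.8459
Two-sided α = 0.01 → critical value z_{0.005} = 2.576.
Power = Φ(δ − 2.576) + Φ(−δ − 2.576) = Φ(0.270) + Φ(-5.422) = 0.6065 + 0.0000 = 0.6065.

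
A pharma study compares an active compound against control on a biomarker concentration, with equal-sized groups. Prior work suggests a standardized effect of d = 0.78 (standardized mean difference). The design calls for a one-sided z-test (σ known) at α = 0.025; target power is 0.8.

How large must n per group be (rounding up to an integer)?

For power 0.8 need Φ(δ − z_{0.025}) = 0.8, so δ = z_{0.025} + z_{0.20} = 1.960 + 0.842 = 2.802.
δ = d·√(n/2) ⇒ n = 2(δ/d)² = 2 × (2.802 / 0.78)² = 25.80.
Round up to the next whole unit.

n = 26 per group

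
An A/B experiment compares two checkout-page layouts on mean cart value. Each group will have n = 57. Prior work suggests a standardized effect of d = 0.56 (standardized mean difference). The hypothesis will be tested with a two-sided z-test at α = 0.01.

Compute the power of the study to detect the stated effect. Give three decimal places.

Power ≈ 0.660

Noncentrality parameter: δ = d·√(n/2) = 0.56 × √(57/2) = 2.9896
Critical value for a two-sided test at α = 0.01: z_{α/2} = 2.576.
Power = Φ(δ − 2.576) + Φ(−δ − 2.576) = Φ(0.414) + Φ(-5.565) = 0.6605 + 0.0000 = 0.6605.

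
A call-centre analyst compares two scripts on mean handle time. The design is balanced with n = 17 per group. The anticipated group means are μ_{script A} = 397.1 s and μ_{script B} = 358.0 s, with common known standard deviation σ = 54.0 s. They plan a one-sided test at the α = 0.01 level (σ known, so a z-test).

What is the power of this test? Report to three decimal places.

Standardized effect: d = |μ_{script A} − μ_{script B}| / σ = |397.1 − 358.0| / 54.0 = 0.7241
Noncentrality parameter: δ = d·√(n/2) = 0.7241 × √(17/2) = 2.1110
Critical value for a one-sided test at α = 0.01: z_α = 2.326.
Power = P(Z > 2.326 − δ) = Φ(-0.215) = 0.4148.

Power ≈ 0.415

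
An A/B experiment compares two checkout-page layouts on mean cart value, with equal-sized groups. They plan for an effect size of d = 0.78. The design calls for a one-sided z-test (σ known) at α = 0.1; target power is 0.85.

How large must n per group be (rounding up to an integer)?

For power 0.85 need Φ(δ − z_{0.1}) = 0.85, so δ = z_{0.1} + z_{0.15} = 1.282 + 1.036 = 2.318.
δ = d·√(n/2) ⇒ n = 2(δ/d)² = 2 × (2.318 / 0.78)² = 17.66.
Round up to the next whole unit.

n = 18 per group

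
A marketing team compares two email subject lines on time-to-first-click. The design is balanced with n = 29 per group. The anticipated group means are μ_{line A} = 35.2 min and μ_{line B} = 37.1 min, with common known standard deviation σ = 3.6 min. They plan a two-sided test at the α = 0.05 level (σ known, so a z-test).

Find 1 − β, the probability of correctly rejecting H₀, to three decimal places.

Standardized effect: d = |μ_{line A} − μ_{line B}| / σ = |35.2 − 37.1| / 3.6 = 0.5278
Noncentrality parameter: δ = d·√(n/2) = 0.5278 × √(29/2) = 2.0097
Critical value for a two-sided test at α = 0.05: z_{α/2} = 1.960.
Power = Φ(δ − 1.960) + Φ(−δ − 1.960) = Φ(0.050) + Φ(-3.970) = 0.5198 + 0.0000 = 0.5199.

Power ≈ 0.520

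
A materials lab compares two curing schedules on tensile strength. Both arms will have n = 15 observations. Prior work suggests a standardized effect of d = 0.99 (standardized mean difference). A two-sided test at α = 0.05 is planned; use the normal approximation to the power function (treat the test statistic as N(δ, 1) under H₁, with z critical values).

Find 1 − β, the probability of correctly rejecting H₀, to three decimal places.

Noncentrality parameter: δ = d·√(n/2) = 0.99 × √(15/2) = 2.7112
Two-sided α = 0.05 → critical value z_{0.025} = 1.960.
Power = Φ(δ − 1.960) + Φ(−δ − 1.960) = Φ(0.751) + Φ(-4.671) = 0.7738 + 0.0000 = 0.7738.

Power ≈ 0.774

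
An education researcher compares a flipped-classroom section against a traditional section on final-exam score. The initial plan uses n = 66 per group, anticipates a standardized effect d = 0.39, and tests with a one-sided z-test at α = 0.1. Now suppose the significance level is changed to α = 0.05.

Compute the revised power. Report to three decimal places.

δ = d·√(n/2) = 0.39 × √(66/2) = 2.2404 (unchanged). New critical value: z_{0.05} = 1.645.
Revised power = Φ(δ − 1.645) = Φ(0.596) = 0.7243.

Power ≈ 0.724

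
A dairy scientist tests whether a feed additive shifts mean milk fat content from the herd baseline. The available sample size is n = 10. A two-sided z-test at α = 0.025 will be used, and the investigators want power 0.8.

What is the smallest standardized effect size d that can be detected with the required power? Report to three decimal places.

d ≈ 0.975

Need Φ(δ − 2.241) = 0.8, so δ = 2.241 + 0.842 = 3.083.
(Lower-tail contribution to power is negligible for δ > 0.)
δ = d·√n ⇒ d = δ/√n = 3.083/√10 = 0.9749.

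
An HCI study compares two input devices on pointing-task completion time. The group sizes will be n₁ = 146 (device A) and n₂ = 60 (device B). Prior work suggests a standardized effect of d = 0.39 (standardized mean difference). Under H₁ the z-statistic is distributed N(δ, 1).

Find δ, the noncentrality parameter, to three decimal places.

δ ≈ 2.543

The noncentrality parameter scales effect size by the design's sample-size factor: δ = d / √(1/n₁ + 1/n₂) = 0.39 / √(1/146 + 1/60) = 2.5432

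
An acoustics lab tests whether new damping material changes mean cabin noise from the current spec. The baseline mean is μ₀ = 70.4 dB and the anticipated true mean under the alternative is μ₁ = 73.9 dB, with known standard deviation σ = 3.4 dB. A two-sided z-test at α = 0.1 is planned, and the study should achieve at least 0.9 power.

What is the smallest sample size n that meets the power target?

Standardized effect: d = |μ₁ − μ₀| / σ = |73.9 − 70.4| / 3.4 = 1.0294
For power 0.9 need Φ(δ − z_{0.05}) = 0.9, so δ = z_{0.05} + z_{0.10} = 1.645 + 1.282 = 2.926.
(Ignoring the negligible lower-tail rejection probability gives the usual closed-form inversion.)
δ = d·√n ⇒ n = (δ/d)² = (2.926 / 1.0294)² = 8.08.
Round up to the next whole unit.

n = 9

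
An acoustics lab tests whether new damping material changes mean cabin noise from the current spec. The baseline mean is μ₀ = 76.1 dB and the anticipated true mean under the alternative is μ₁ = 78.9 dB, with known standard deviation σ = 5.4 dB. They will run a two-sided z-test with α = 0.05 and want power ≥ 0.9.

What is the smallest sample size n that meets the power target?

n = 40

Standardized effect: d = |μ₁ − μ₀| / σ = |78.9 − 76.1| / 5.4 = 0.5185
Set Φ(δ − 1.960) = 0.9; then δ − 1.960 = Φ⁻¹(0.9) = 1.282, giving δ = 3.242.
(Ignoring the negligible lower-tail rejection probability gives the usual closed-form inversion.)
δ = d·√n ⇒ n = (δ/d)² = (3.242 / 0.5185)² = 39.08.
Rounding up, n = 40.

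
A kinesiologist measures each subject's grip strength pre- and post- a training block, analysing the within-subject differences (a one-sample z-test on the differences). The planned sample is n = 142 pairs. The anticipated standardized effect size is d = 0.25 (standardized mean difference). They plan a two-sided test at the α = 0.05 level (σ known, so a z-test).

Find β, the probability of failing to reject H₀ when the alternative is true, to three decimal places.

Noncentrality parameter: δ = d·√n = 0.25 × √142 = 2.9791
Two-sided α = 0.05 → critical value z_{0.025} = 1.960.
Power = Φ(δ − 1.960) + Φ(−δ − 1.960) = Φ(1.019) + Φ(-4.939) = 0.8459 + 0.0000 = 0.8459.
Type II error: β = 1 − power = 1 − 0.8459 = 0.1541.

β ≈ 0.154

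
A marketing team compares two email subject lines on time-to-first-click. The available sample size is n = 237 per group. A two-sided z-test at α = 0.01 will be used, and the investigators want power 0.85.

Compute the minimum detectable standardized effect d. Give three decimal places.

Need Φ(δ − 2.576) = 0.85, so δ = 2.576 + 1.036 = 3.612.
(Lower-tail contribution to power is negligible for δ > 0.)
δ = d·√(n/2) ⇒ d = δ/√(n/2) = 3.612/√(237/2) = 0.3318.

d ≈ 0.332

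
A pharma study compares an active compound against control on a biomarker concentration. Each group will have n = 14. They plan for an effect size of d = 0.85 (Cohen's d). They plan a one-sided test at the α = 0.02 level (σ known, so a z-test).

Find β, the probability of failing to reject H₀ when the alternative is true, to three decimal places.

Noncentrality parameter: δ = d·√(n/2) = 0.85 × √(14/2) = 2.2489
Critical value for a one-sided test at α = 0.02: z_α = 2.054.
Power = P(Z > 2.054 − δ) = Φ(0.195) = 0.5774.
Type II error: β = 1 − power = 1 − 0.5774 = 0.4226.

β ≈ 0.423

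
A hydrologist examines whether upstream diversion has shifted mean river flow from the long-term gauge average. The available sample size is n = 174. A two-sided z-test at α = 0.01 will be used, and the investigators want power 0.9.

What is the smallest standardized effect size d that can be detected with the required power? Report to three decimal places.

d ≈ 0.292

Required noncentrality: δ = z_{0.005} + z_{0.10} = 2.576 + 1.282 = 3.857.
(The second rejection-region term Φ(−δ − z_{α/2}) is negligible and dropped.)
δ = d·√n ⇒ d = δ/√n = 3.857/√174 = 0.2924.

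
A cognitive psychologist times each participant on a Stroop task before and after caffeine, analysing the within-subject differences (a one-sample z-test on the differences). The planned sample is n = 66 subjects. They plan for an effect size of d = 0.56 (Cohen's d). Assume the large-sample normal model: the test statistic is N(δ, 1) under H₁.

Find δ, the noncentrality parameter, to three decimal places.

The noncentrality parameter scales effect size by the design's sample-size factor: δ = d·√n = 0.56 × √66 = 4.5495

δ ≈ 4.549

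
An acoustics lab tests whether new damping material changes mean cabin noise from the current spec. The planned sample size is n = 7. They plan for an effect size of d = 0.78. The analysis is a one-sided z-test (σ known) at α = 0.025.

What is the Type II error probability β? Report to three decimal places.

β ≈ 0.459

Noncentrality parameter: δ = d·√n = 0.78 × √7 = 2.0637
Critical value for a one-sided test at α = 0.025: z_α = 1.960.
Power = Φ(δ − 1.960) = Φ(0.104) = 0.5413.
Type II error: β = 1 − power = 1 − 0.5413 = 0.4587.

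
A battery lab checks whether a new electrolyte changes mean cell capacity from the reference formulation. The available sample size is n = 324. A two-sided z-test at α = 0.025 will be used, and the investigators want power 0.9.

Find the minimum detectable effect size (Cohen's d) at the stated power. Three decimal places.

d ≈ 0.196

Required noncentrality: δ = z_{0.0125} + z_{0.10} = 2.241 + 1.282 = 3.523.
(The second rejection-region term Φ(−δ − z_{α/2}) is negligible and dropped.)
δ = d·√n ⇒ d = δ/√n = 3.523/√324 = 0.1957.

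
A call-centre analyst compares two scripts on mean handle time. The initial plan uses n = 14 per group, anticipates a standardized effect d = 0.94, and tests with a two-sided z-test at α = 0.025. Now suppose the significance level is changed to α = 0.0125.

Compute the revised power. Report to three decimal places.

δ = d·√(n/2) = 0.94 × √(14/2) = 2.4870 (unchanged). New critical value: z_{0.0063} = 2.498.
Revised power = Φ(δ − 2.498) + Φ(−δ − 2.498) = Φ(-0.011) + Φ(-4.985) = 0.4957 + 0.0000 = 0.4957.

Power ≈ 0.496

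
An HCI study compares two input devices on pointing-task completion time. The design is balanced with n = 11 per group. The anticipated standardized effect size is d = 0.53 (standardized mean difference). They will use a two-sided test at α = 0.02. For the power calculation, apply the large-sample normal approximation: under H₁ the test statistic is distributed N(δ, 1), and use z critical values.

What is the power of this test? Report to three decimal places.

Power ≈ 0.139

Noncentrality parameter: λ = d·√(n/2) = 0.53 × √(11/2) = 1.2430
Critical value for a two-sided test at α = 0.02: z_{α/2} = 2.326.
Power = Φ(λ − 2.326) + Φ(−λ − 2.326) = Φ(-1.083) + Φ(-3.569) = 0.1393 + 0.0002 = 0.1395.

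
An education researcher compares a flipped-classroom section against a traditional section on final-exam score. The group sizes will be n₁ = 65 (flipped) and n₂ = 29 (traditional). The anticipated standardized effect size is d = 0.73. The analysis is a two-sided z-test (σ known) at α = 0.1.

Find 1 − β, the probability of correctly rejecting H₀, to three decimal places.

Power ≈ 0.948

Noncentrality parameter: δ = d / √(1/n₁ + 1/n₂) = 0.73 / √(1/65 + 1/29) = 3.2690
Two-sided α = 0.1 → critical value z_{0.05} = 1.645.
Power = Φ(δ − 1.645) + Φ(−δ − 1.645) = Φ(1.624) + Φ(-4.914) = 0.9478 + 0.0000 = 0.9478.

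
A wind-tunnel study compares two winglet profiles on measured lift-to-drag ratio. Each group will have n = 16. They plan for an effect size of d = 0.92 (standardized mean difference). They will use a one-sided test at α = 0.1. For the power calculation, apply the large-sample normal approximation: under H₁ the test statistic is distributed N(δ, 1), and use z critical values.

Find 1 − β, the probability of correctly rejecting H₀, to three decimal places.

Noncentrality parameter: δ = d·√(n/2) = 0.92 × √(16/2) = 2.6022
One-sided α = 0.1 → critical value z_{0.1} = 1.282.
Power = Φ(δ − 1.282) = Φ(1.321) = 0.9067.

Power ≈ 0.907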